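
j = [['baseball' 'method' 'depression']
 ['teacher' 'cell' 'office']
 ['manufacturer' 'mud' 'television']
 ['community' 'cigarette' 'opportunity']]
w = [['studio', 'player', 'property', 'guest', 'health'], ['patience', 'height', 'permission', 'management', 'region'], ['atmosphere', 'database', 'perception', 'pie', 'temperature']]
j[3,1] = 'cigarette'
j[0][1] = 'method'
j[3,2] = 'opportunity'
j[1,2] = 'office'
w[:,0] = ['studio', 'patience', 'atmosphere']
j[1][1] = 'cell'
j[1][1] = 'cell'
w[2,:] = ['atmosphere', 'database', 'perception', 'pie', 'temperature']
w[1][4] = 'region'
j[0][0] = 'baseball'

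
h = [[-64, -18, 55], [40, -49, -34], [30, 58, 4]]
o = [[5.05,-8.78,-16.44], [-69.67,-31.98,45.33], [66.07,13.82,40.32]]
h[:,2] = [55, -34, 4]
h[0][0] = -64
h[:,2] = [55, -34, 4]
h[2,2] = 4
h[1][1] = -49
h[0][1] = -18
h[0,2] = 55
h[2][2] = 4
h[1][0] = 40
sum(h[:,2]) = 25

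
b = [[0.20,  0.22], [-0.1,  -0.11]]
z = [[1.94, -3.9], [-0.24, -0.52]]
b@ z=[[0.34, -0.89], [-0.17, 0.45]]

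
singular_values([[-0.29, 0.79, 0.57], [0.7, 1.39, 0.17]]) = [1.72, 0.72]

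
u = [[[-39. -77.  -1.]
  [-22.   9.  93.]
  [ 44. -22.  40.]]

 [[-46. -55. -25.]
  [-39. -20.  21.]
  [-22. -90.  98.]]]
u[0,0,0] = -39.0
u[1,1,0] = -39.0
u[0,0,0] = -39.0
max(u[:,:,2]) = 98.0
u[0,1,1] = 9.0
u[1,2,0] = -22.0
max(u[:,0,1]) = -55.0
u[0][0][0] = -39.0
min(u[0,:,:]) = -77.0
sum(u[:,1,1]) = -11.0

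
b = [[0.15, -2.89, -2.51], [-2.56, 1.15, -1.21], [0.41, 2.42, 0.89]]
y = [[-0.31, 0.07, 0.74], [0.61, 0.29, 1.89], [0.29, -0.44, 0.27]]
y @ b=[[0.08, 2.77, 1.35], [0.12, 3.14, -0.2], [1.28, -0.69, 0.04]]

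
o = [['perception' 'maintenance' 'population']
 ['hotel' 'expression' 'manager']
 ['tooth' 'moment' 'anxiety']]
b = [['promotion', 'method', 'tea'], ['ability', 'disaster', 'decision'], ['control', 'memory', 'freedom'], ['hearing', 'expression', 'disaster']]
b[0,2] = 'tea'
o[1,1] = 'expression'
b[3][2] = 'disaster'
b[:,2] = ['tea', 'decision', 'freedom', 'disaster']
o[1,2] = 'manager'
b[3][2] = 'disaster'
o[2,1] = 'moment'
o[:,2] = ['population', 'manager', 'anxiety']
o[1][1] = 'expression'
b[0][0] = 'promotion'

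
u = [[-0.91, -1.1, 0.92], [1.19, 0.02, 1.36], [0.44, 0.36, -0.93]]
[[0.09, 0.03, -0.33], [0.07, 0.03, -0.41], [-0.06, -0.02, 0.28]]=u @ [[0.0, 0.0, -0.03], [-0.04, -0.01, 0.09], [0.05, 0.02, -0.28]]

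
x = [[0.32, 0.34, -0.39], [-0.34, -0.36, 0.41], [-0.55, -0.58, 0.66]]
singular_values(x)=[1.36, 0.0, 0.0]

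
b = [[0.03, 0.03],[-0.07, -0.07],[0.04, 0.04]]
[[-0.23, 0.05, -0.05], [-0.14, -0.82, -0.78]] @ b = [[-0.01, -0.01], [0.02, 0.02]]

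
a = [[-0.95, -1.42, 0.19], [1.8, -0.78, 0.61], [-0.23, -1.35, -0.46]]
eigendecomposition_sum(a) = [[(-0.4+0.66j), (-0.71-0.3j), 0.01+0.27j],[(0.85+0.51j), (-0.39+0.92j), (0.36-0.02j)],[(-0.35+0.64j), (-0.68-0.26j), 0.02+0.26j]] + [[-0.40-0.66j,-0.71+0.30j,0.01-0.27j], [0.85-0.51j,-0.39-0.92j,0.36+0.02j], [(-0.35-0.64j),(-0.68+0.26j),0.02-0.26j]] + [[-0.16+0.00j, -0.00+0.00j, 0.16-0.00j], [0.10-0.00j, 0.00-0.00j, -0.10+0.00j], [(0.48-0j), (0.01-0j), -0.50+0.00j]]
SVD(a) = [[-0.75, -0.21, -0.63], [0.38, -0.91, -0.15], [-0.54, -0.35, 0.76]] @ diag([2.1624990786138736, 2.0607993943900826, 0.582411874085353]) @ [[0.70, 0.7, 0.16],  [-0.67, 0.72, -0.21],  [0.26, -0.05, -0.96]]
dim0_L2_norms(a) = [2.05, 2.11, 0.79]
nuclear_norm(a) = 4.81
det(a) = -2.60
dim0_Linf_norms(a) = [1.8, 1.42, 0.61]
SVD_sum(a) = [[-1.14, -1.13, -0.25], [0.57, 0.57, 0.13], [-0.82, -0.82, -0.18]] + [[0.28, -0.3, 0.09],[1.25, -1.35, 0.4],[0.48, -0.51, 0.15]] + [[-0.09, 0.02, 0.35],[-0.02, 0.00, 0.08],[0.12, -0.02, -0.43]]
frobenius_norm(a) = 3.04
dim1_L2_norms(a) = [1.72, 2.05, 1.44]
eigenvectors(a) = [[(-0+0.53j), (-0-0.53j), (-0.3+0j)], [0.69+0.00j, (0.69-0j), (0.19+0j)], [0.02+0.50j, 0.02-0.50j, 0.93+0.00j]]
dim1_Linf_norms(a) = [1.42, 1.8, 1.35]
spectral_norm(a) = 2.16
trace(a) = -2.19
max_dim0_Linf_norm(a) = 1.8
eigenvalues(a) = [(-0.77+1.83j), (-0.77-1.83j), (-0.66+0j)]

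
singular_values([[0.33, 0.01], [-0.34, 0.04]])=[0.47, 0.03]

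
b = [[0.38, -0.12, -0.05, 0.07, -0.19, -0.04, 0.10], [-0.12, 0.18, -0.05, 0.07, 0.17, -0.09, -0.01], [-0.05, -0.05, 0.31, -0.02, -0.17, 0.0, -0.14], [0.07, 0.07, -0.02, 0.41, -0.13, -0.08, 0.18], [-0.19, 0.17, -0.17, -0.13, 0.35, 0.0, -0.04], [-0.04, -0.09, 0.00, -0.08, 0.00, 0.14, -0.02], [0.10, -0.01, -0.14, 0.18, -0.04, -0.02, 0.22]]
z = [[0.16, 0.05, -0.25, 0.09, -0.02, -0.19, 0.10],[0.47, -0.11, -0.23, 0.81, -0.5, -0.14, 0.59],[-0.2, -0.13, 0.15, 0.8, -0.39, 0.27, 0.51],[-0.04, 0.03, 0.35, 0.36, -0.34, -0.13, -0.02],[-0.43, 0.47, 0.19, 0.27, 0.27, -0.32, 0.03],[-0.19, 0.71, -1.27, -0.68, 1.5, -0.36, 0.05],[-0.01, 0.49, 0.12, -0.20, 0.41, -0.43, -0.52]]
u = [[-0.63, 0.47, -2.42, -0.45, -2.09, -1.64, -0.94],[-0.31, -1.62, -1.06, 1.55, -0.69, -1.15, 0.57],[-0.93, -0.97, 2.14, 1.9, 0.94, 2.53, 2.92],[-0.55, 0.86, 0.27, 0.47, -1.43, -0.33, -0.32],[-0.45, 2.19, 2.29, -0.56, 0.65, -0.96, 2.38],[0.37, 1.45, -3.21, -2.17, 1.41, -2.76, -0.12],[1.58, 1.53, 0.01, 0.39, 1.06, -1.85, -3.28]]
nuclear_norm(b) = 1.99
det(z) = -0.00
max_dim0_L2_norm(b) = 0.48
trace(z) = -0.05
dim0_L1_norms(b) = [0.95, 0.69, 0.74, 0.96, 1.05, 0.37, 0.71]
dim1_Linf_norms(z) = [0.25, 0.81, 0.8, 0.36, 0.47, 1.5, 0.52]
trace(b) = 1.99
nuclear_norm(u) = 23.09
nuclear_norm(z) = 5.84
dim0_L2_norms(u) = [2.12, 3.71, 5.21, 3.41, 3.36, 4.74, 5.13]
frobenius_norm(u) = 10.82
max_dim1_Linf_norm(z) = 1.5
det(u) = -3.15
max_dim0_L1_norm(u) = 11.4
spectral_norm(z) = 2.57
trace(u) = -5.03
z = u @ b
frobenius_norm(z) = 3.15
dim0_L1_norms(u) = [4.82, 9.09, 11.4, 7.49, 8.27, 11.22, 10.53]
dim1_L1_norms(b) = [0.95, 0.69, 0.74, 0.96, 1.05, 0.37, 0.71]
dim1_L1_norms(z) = [0.86, 2.85, 2.45, 1.27, 1.98, 4.76, 2.18]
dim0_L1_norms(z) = [1.5, 1.99, 2.56, 3.21, 3.43, 1.84, 1.82]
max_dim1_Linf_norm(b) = 0.41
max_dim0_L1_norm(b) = 1.05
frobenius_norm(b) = 1.04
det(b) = 0.00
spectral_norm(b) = 0.74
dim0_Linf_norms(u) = [1.58, 2.19, 3.21, 2.17, 2.09, 2.76, 3.28]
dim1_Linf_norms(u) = [2.42, 1.62, 2.92, 1.43, 2.38, 3.21, 3.28]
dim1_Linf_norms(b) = [0.38, 0.18, 0.31, 0.41, 0.35, 0.14, 0.22]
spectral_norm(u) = 7.89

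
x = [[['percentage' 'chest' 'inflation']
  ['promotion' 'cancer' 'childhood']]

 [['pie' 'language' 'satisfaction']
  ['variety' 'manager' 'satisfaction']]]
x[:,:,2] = [['inflation', 'childhood'], ['satisfaction', 'satisfaction']]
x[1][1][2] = 'satisfaction'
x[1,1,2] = 'satisfaction'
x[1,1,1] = 'manager'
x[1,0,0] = 'pie'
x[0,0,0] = 'percentage'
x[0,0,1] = 'chest'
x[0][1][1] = 'cancer'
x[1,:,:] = [['pie', 'language', 'satisfaction'], ['variety', 'manager', 'satisfaction']]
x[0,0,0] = 'percentage'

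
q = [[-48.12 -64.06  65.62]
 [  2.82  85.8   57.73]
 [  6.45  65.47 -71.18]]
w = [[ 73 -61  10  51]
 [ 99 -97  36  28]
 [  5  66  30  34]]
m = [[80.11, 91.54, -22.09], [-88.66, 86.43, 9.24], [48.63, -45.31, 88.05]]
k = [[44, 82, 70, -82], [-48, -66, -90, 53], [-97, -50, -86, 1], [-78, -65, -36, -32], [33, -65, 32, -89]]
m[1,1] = 86.43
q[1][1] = 85.8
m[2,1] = -45.31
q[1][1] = 85.8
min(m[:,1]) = -45.31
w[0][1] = -61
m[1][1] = 86.43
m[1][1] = 86.43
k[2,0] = -97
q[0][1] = -64.06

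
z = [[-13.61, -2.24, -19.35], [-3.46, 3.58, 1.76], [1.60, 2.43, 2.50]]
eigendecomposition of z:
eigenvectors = [[0.96, -0.72, -0.44], [0.25, -0.52, 0.83], [-0.16, 0.46, 0.35]]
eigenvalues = [-11.0, -2.71, 6.18]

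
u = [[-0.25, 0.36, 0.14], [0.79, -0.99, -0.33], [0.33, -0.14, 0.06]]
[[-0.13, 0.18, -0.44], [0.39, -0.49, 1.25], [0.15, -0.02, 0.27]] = u @[[0.83,0.52,0.38],[0.53,1.12,-0.99],[-0.8,-0.64,0.09]]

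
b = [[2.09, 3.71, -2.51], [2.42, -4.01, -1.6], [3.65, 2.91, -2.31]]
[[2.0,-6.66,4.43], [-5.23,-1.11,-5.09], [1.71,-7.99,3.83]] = b@[[0.23, -1.28, 0.23], [1.06, -0.71, 1.28], [0.96, 0.54, 0.32]]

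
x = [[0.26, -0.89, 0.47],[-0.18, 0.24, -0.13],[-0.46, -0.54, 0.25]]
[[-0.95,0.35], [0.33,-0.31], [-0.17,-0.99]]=x @ [[-0.77,  1.94],[1.92,  0.22],[2.05,  0.09]]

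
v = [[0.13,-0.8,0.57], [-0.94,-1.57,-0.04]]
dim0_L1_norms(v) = [1.07, 2.37, 0.61]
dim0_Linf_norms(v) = [0.94, 1.57, 0.57]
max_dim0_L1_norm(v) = 2.37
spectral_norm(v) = 1.95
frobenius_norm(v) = 2.08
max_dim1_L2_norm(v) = 1.83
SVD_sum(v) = [[-0.3,-0.65,0.06], [-0.77,-1.63,0.16]] + [[0.43, -0.15, 0.51],  [-0.17, 0.06, -0.2]]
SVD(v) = [[-0.37, -0.93], [-0.93, 0.37]] @ diag([1.94671266382726, 0.736348969235765]) @ [[0.42,  0.90,  -0.09], [-0.63,  0.23,  -0.74]]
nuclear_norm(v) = 2.68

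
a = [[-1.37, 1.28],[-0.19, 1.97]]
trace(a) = 0.60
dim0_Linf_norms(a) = [1.37, 1.97]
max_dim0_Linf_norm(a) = 1.97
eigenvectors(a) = [[-1.00,-0.36], [-0.06,-0.93]]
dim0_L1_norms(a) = [1.56, 3.25]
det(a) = -2.46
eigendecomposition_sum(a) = [[-1.33,0.52], [-0.08,0.03]] + [[-0.04, 0.76], [-0.11, 1.94]]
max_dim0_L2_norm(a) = 2.35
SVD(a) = [[0.68, 0.73], [0.73, -0.68]] @ diag([2.5505472248194163, 0.9628129901315075]) @ [[-0.42, 0.91], [-0.91, -0.42]]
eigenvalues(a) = [-1.3, 1.9]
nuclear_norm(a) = 3.51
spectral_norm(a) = 2.55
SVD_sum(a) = [[-0.73,1.58], [-0.79,1.69]] + [[-0.64, -0.30], [0.60, 0.28]]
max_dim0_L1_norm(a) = 3.25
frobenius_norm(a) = 2.73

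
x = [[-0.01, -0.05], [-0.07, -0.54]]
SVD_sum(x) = [[-0.01, -0.05], [-0.07, -0.54]] + [[-0.0,0.00], [0.00,-0.0]]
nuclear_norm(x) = 0.55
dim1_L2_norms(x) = [0.05, 0.54]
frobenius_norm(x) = 0.55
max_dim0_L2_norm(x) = 0.54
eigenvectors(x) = [[0.99, 0.09], [-0.13, 1.0]]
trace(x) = -0.55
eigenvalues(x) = [-0.0, -0.55]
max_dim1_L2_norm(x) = 0.54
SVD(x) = [[-0.09,-1.00], [-1.0,0.09]] @ diag([0.5468893215002109, 0.003474194732469768]) @ [[0.13, 0.99], [0.99, -0.13]]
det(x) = 0.00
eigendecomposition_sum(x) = [[-0.00, 0.0],  [0.0, -0.0]] + [[-0.01, -0.05], [-0.07, -0.54]]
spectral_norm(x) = 0.55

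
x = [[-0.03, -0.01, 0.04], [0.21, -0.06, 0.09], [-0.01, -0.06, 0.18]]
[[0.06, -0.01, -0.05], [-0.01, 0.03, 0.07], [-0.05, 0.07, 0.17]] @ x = [[-0.0, 0.0, -0.01], [0.01, -0.01, 0.01], [0.01, -0.01, 0.03]]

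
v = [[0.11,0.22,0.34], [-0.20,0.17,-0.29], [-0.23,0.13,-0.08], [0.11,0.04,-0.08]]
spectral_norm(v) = 0.53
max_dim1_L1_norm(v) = 0.67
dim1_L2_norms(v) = [0.42, 0.39, 0.28, 0.14]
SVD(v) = [[-0.63, 0.75, -0.18], [0.68, 0.40, -0.38], [0.38, 0.52, 0.42], [0.02, -0.09, -0.8]] @ diag([0.5297075700237446, 0.33935188252231624, 0.17219230554266848]) @ [[-0.55, 0.05, -0.84], [-0.38, 0.88, 0.30], [-0.75, -0.48, 0.46]]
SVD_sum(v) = [[0.18, -0.02, 0.28], [-0.20, 0.02, -0.3], [-0.11, 0.01, -0.17], [-0.0, 0.00, -0.01]] + [[-0.10, 0.22, 0.08], [-0.05, 0.12, 0.04], [-0.07, 0.15, 0.05], [0.01, -0.03, -0.01]] + [[0.02, 0.02, -0.01], [0.05, 0.03, -0.03], [-0.05, -0.03, 0.03], [0.10, 0.07, -0.06]]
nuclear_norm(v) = 1.04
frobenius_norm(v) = 0.65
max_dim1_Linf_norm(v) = 0.34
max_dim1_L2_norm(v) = 0.42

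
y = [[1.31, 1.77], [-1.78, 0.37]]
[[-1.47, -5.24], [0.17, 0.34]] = y @[[-0.23,-0.7],[-0.66,-2.44]]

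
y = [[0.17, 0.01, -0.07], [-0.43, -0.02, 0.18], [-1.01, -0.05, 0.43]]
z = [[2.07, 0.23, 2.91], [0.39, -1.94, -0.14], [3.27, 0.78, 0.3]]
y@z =[[0.13, -0.03, 0.47], [-0.31, 0.08, -1.19], [-0.70, 0.2, -2.80]]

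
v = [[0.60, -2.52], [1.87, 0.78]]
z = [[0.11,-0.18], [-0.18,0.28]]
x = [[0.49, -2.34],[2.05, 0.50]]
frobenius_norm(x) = 3.19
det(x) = 5.04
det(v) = 5.18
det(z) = -0.00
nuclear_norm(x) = 4.50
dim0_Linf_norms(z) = [0.18, 0.28]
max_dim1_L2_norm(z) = 0.33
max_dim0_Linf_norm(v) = 2.52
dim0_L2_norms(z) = [0.21, 0.33]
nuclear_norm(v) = 4.60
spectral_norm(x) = 2.40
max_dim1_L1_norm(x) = 2.83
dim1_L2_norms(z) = [0.21, 0.33]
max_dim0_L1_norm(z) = 0.46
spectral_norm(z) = 0.39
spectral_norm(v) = 2.64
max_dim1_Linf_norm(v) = 2.52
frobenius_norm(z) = 0.39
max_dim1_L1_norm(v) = 3.12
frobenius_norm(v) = 3.29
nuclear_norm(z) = 0.40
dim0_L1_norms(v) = [2.47, 3.3]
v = x + z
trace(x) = 0.99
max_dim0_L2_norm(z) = 0.33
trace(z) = 0.39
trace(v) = 1.38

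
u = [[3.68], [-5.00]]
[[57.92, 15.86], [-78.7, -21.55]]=u @ [[15.74,4.31]]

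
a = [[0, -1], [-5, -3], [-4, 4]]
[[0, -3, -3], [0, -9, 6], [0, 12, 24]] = a@[[0, 0, -3], [0, 3, 3]]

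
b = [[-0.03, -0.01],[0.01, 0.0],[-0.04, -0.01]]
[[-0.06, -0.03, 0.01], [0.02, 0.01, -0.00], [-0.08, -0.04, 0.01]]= b@[[1.91, 0.87, -0.28], [0.27, 0.54, -0.01]]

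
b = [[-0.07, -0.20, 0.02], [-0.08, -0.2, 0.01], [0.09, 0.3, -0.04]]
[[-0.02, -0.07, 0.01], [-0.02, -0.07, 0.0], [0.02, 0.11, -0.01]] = b@[[0.32,  -0.02,  -0.01], [-0.02,  0.38,  -0.0], [-0.01,  -0.00,  0.31]]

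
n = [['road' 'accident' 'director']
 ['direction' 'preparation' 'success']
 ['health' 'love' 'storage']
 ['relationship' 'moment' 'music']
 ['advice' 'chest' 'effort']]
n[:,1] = ['accident', 'preparation', 'love', 'moment', 'chest']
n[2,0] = 'health'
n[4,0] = 'advice'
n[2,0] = 'health'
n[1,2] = 'success'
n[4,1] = 'chest'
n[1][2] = 'success'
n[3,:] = ['relationship', 'moment', 'music']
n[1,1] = 'preparation'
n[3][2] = 'music'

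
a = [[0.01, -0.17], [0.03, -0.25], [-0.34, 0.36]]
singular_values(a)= [0.56, 0.17]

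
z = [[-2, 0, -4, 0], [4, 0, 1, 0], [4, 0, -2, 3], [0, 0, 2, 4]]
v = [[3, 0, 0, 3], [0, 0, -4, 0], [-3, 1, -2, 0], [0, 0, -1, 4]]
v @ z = [[-6, 0, -6, 12], [-16, 0, 8, -12], [2, 0, 17, -6], [-4, 0, 10, 13]]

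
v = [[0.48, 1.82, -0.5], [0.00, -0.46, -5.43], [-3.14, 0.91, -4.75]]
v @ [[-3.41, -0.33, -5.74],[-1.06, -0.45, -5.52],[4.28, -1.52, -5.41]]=[[-5.71, -0.22, -10.1], [-22.75, 8.46, 31.92], [-10.59, 7.85, 38.7]]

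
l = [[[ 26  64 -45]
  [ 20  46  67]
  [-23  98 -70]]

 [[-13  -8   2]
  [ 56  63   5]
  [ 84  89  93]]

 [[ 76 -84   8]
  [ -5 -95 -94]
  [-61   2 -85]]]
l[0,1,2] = 67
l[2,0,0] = 76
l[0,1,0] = 20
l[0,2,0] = -23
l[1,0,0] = -13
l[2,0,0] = 76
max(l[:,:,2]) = 93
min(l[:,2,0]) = -61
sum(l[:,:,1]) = 175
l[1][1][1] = 63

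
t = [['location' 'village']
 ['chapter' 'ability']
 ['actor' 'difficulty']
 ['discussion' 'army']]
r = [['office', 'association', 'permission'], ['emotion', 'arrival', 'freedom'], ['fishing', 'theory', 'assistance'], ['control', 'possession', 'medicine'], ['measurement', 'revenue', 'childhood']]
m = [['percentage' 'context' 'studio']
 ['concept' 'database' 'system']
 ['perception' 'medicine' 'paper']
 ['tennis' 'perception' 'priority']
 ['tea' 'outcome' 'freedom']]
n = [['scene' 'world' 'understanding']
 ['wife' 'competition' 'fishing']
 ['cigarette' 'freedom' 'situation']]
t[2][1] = 'difficulty'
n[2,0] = 'cigarette'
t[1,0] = 'chapter'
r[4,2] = 'childhood'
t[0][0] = 'location'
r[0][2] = 'permission'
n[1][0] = 'wife'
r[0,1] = 'association'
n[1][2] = 'fishing'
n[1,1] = 'competition'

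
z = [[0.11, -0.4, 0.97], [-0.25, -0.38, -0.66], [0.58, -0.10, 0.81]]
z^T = [[0.11, -0.25, 0.58],[-0.40, -0.38, -0.1],[0.97, -0.66, 0.81]]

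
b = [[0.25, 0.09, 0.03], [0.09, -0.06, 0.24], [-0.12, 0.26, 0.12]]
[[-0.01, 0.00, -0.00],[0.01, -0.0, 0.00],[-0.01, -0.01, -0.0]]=b@[[-0.01, 0.01, -0.01], [-0.06, -0.02, -0.02], [0.02, -0.01, 0.01]]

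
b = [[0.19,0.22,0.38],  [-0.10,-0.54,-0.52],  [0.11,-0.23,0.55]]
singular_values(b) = [0.94, 0.52, 0.1]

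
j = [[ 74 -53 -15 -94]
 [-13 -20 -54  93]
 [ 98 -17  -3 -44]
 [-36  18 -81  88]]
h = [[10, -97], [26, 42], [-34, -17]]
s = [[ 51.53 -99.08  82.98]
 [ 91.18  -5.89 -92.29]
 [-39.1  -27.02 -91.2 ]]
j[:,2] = [-15, -54, -3, -81]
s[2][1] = -27.02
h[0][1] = -97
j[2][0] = 98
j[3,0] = -36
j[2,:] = [98, -17, -3, -44]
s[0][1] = -99.08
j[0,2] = -15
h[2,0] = -34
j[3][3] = 88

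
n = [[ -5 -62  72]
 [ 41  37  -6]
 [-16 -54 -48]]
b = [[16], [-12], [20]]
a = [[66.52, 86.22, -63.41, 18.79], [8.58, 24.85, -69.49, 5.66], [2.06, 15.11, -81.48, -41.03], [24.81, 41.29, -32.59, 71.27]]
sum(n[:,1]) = -79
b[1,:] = [-12]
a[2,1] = 15.11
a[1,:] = [8.58, 24.85, -69.49, 5.66]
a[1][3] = 5.66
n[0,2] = 72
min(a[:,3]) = -41.03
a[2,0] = 2.06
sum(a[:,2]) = -246.97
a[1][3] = 5.66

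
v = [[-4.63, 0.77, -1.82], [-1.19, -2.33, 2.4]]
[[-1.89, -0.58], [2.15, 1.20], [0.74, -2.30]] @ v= [[9.44, -0.10, 2.05],  [-11.38, -1.14, -1.03],  [-0.69, 5.93, -6.87]]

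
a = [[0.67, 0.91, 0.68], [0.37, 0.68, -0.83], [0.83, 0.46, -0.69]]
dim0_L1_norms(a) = [1.87, 2.05, 2.2]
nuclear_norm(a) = 3.24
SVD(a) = [[-0.47, 0.88, -0.09], [-0.60, -0.39, -0.70], [-0.65, -0.27, 0.71]] @ diag([1.682146316933867, 1.203165819983289, 0.35633660778786624]) @ [[-0.64, -0.67, 0.37],[0.18, 0.34, 0.92],[0.75, -0.66, 0.10]]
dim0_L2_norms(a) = [1.13, 1.23, 1.28]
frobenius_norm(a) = 2.10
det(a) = -0.72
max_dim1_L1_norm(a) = 2.26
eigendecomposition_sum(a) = [[-0.28+0.00j, (-0+0j), (0.56-0j)],[0.24-0.00j, -0j, -0.49+0.00j],[(0.37-0j), 0.01-0.00j, (-0.74+0j)]] + [[0.47-1.70j, 0.46-4.74j, (0.06+1.82j)],[(0.07+0.35j), (0.34+0.9j), -0.17-0.32j],[(0.23-0.83j), 0.23-2.32j, (0.03+0.89j)]] + [[(0.47+1.7j), (0.46+4.74j), (0.06-1.82j)], [0.07-0.35j, (0.34-0.9j), (-0.17+0.32j)], [0.23+0.83j, (0.23+2.32j), 0.03-0.89j]]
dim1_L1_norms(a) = [2.26, 1.88, 1.98]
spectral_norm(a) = 1.68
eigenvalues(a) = [(-1.02+0j), (0.84+0.08j), (0.84-0.08j)]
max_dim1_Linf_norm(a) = 0.91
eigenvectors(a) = [[-0.53+0.00j, (0.88+0j), (0.88-0j)], [(0.46+0j), -0.16+0.08j, (-0.16-0.08j)], [(0.71+0j), (0.43+0j), (0.43-0j)]]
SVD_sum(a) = [[0.50, 0.53, -0.29], [0.64, 0.67, -0.37], [0.70, 0.74, -0.41]] + [[0.19,0.36,0.98], [-0.08,-0.16,-0.43], [-0.06,-0.11,-0.31]] + [[-0.02, 0.02, -0.00], [-0.19, 0.16, -0.02], [0.19, -0.17, 0.02]]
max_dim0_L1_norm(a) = 2.2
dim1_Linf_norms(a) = [0.91, 0.83, 0.83]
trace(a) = 0.66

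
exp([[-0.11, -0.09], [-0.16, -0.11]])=[[0.90, -0.08], [-0.14, 0.90]]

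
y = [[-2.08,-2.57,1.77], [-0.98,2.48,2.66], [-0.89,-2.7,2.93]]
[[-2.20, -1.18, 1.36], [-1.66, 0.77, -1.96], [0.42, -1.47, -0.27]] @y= [[4.52, -0.94, -3.05], [4.44, 11.47, -6.63], [0.81, -4.00, -3.96]]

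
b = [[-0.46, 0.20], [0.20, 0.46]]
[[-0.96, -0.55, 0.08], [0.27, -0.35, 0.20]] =b@[[1.97,0.73,0.02], [-0.27,-1.07,0.43]]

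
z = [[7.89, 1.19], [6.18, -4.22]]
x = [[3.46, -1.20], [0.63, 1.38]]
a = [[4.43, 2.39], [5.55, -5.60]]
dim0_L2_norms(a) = [7.1, 6.09]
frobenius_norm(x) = 3.96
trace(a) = -1.17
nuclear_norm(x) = 5.17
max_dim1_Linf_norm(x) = 3.46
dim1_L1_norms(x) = [4.66, 2.01]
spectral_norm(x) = 3.67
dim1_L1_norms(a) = [6.82, 11.15]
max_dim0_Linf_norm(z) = 7.89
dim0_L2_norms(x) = [3.52, 1.83]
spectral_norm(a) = 8.08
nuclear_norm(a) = 12.79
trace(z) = 3.67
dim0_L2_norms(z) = [10.02, 4.38]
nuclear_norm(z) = 14.18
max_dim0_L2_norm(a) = 7.1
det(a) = -38.07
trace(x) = 4.84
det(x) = 5.53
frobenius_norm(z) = 10.94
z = a + x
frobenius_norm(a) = 9.35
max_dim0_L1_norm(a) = 9.98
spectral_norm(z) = 10.19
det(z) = -40.65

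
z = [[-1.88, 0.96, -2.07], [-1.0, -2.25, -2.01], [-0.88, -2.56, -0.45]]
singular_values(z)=[4.19, 2.9, 0.65]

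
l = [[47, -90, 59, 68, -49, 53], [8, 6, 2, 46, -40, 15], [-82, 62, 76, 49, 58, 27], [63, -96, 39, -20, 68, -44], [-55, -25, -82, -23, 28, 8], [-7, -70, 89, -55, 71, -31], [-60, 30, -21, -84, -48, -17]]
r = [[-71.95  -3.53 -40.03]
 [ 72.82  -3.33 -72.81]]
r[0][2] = -40.03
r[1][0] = 72.82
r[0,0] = -71.95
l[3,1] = -96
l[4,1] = -25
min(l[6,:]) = -84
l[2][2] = 76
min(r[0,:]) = -71.95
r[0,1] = -3.53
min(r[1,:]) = -72.81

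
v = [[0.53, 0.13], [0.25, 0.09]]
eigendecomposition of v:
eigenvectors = [[0.90,-0.25], [0.44,0.97]]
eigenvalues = [0.59, 0.03]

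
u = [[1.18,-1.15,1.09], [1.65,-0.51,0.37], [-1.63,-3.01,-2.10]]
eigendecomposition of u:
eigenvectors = [[(-0.19-0.55j), (-0.19+0.55j), -0.30+0.00j], [(-0.42-0.13j), (-0.42+0.13j), (0.1+0j)], [(0.68+0j), 0.68-0.00j, (0.95+0j)]]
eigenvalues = [(0.24+1.91j), (0.24-1.91j), (-1.91+0j)]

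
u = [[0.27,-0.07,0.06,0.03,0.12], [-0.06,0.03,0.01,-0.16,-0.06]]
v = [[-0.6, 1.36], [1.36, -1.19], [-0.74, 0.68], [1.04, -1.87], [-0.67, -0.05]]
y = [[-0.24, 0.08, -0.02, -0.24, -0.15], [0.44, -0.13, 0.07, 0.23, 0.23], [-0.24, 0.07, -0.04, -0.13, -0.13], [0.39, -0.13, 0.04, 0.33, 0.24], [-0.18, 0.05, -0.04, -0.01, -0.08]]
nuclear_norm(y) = 1.12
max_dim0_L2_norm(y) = 0.7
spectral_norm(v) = 3.29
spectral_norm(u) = 0.33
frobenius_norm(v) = 3.39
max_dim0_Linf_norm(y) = 0.44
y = v @ u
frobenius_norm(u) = 0.36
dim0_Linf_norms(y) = [0.44, 0.13, 0.07, 0.33, 0.24]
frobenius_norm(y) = 0.97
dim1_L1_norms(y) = [0.73, 1.1, 0.61, 1.13, 0.36]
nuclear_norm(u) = 0.48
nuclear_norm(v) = 4.12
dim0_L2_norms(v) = [2.07, 2.69]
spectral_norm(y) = 0.96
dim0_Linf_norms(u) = [0.27, 0.07, 0.06, 0.16, 0.12]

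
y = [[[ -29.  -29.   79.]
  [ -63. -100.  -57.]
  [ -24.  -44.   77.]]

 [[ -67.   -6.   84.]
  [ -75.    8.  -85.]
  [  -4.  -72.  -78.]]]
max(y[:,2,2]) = 77.0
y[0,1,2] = -57.0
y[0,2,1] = -44.0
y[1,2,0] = -4.0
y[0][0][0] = -29.0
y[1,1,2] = -85.0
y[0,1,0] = -63.0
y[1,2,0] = -4.0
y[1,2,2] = -78.0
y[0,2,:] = [-24.0, -44.0, 77.0]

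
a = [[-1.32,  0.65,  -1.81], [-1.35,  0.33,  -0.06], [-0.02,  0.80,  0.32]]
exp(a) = [[0.27, -0.18, -1.18], [-0.87, 1.3, 0.93], [-0.46, 1.05, 1.67]]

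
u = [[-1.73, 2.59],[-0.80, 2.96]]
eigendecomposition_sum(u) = [[-1.4, 0.86], [-0.27, 0.16]] + [[-0.33, 1.73], [-0.53, 2.8]]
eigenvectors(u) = [[-0.98,-0.53], [-0.19,-0.85]]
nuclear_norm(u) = 5.02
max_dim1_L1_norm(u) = 4.32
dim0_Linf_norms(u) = [1.73, 2.96]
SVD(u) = [[-0.71, -0.7], [-0.70, 0.71]] @ diag([4.313112331846573, 0.7068677477951789]) @ [[0.42,  -0.91], [0.91,  0.42]]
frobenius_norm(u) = 4.37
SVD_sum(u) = [[-1.28,  2.8],  [-1.26,  2.75]] + [[-0.45, -0.21], [0.46, 0.21]]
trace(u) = 1.23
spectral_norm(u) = 4.31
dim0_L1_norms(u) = [2.53, 5.55]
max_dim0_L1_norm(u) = 5.55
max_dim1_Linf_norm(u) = 2.96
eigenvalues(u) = [-1.24, 2.47]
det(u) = -3.05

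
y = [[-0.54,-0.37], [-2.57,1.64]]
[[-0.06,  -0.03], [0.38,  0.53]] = y@ [[-0.02, -0.08], [0.2, 0.20]]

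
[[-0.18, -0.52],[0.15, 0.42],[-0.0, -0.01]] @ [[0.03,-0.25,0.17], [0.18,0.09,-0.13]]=[[-0.1, -0.00, 0.04], [0.08, 0.00, -0.03], [-0.0, -0.00, 0.0]]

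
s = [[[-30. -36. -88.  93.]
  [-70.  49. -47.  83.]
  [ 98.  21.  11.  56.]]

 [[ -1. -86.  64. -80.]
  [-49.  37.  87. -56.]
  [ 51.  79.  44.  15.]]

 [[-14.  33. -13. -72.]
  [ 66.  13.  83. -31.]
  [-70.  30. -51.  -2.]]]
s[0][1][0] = -70.0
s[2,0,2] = -13.0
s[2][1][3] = -31.0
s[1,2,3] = 15.0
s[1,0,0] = -1.0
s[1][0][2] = 64.0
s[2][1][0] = 66.0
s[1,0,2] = 64.0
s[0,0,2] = -88.0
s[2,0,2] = -13.0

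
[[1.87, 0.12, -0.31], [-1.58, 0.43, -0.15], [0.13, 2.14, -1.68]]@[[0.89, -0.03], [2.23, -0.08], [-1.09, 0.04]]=[[2.27, -0.08], [-0.28, 0.01], [6.72, -0.24]]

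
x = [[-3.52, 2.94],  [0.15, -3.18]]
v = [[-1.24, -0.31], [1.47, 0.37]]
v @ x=[[4.32,-2.66],[-5.12,3.15]]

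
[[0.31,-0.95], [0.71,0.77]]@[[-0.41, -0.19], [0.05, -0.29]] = [[-0.17,0.22],[-0.25,-0.36]]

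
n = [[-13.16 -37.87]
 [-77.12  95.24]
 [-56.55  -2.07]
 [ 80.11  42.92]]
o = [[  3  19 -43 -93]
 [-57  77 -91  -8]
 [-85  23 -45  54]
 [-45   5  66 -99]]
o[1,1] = 77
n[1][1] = 95.24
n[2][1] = -2.07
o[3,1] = 5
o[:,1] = [19, 77, 23, 5]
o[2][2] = -45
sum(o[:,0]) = -184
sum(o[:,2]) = -113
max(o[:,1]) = 77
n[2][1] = -2.07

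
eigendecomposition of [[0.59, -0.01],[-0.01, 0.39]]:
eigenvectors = [[1.00, 0.05], [-0.05, 1.0]]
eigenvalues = [0.59, 0.39]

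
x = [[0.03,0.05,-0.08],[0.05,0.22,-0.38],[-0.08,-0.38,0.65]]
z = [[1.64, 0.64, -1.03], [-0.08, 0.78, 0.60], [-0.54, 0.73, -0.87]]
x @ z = [[0.09,-0.00,0.07], [0.27,-0.07,0.41], [-0.45,0.13,-0.71]]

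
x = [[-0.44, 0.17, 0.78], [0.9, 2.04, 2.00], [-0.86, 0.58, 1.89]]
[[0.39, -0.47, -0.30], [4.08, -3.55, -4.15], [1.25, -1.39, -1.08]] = x @ [[0.97, -0.32, -0.88],[0.7, -1.05, -0.99],[0.89, -0.56, -0.67]]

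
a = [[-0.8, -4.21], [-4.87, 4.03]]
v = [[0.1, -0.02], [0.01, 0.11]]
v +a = [[-0.7, -4.23], [-4.86, 4.14]]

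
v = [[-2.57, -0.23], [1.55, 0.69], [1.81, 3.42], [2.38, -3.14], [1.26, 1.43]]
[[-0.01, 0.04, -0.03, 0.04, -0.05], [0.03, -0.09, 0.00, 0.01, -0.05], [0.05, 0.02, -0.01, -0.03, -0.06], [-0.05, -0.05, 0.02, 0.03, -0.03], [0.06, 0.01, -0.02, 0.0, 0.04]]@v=[[0.07, -0.27],[-0.26, -0.17],[-0.26, -0.02],[0.12, -0.09],[-0.12, -0.02]]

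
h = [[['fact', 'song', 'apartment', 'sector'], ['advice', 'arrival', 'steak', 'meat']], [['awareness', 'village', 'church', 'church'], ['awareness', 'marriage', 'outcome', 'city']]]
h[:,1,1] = ['arrival', 'marriage']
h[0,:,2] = ['apartment', 'steak']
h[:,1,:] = [['advice', 'arrival', 'steak', 'meat'], ['awareness', 'marriage', 'outcome', 'city']]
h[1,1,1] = 'marriage'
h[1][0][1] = 'village'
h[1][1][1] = 'marriage'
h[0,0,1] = 'song'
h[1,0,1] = 'village'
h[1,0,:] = ['awareness', 'village', 'church', 'church']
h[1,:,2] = ['church', 'outcome']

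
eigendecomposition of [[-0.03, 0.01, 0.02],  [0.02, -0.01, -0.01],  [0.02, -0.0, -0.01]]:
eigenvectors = [[0.76, -0.55, 0.11], [-0.51, -0.21, -0.83], [-0.4, -0.81, 0.54]]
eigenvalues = [-0.05, 0.0, -0.01]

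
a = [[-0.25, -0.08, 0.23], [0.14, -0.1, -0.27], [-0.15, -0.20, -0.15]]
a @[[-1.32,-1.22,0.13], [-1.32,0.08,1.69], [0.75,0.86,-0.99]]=[[0.61, 0.5, -0.4],[-0.26, -0.41, 0.12],[0.35, 0.04, -0.21]]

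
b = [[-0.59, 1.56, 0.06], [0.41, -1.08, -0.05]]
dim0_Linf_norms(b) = [0.59, 1.56, 0.06]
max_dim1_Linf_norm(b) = 1.56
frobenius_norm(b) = 2.03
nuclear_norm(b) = 2.04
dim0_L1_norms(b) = [1.0, 2.64, 0.11]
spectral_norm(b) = 2.03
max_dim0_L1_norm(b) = 2.64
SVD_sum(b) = [[-0.59, 1.56, 0.06],[0.41, -1.08, -0.04]] + [[0.0, 0.0, -0.0], [0.00, 0.0, -0.01]]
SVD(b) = [[-0.82, 0.57], [0.57, 0.82]] @ diag([2.0303326106929176, 0.007034909870231667]) @ [[0.35, -0.93, -0.04], [0.14, 0.09, -0.99]]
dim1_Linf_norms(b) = [1.56, 1.08]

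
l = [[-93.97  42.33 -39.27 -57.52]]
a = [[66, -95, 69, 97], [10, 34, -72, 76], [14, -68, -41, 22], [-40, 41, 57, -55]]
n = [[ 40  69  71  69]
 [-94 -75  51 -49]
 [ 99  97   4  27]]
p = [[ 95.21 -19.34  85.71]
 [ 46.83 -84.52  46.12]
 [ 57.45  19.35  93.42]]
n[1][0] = -94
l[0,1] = 42.33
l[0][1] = 42.33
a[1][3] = 76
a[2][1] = -68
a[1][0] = 10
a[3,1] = 41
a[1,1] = 34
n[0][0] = 40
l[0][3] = -57.52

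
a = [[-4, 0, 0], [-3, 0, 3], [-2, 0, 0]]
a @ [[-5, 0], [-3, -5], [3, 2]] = [[20, 0], [24, 6], [10, 0]]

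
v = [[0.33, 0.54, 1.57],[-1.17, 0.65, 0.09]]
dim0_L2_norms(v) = [1.22, 0.85, 1.57]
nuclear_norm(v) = 3.03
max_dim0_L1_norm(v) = 1.66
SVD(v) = [[-1.00, -0.1],  [-0.10, 1.0]] @ diag([1.695841425140799, 1.3375432182835898]) @ [[-0.13,-0.35,-0.93], [-0.89,0.44,-0.05]]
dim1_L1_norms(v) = [2.44, 1.91]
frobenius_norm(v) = 2.16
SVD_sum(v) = [[0.21,0.60,1.56], [0.02,0.06,0.15]] + [[0.12, -0.06, 0.01], [-1.19, 0.59, -0.06]]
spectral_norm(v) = 1.70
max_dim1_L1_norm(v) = 2.44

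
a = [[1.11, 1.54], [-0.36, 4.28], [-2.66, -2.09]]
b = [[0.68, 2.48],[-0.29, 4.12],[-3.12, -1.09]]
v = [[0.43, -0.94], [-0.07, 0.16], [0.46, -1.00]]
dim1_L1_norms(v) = [1.37, 0.23, 1.46]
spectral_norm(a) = 5.18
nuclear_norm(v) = 1.52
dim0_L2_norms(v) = [0.63, 1.38]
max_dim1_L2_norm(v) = 1.1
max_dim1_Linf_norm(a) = 4.28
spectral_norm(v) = 1.52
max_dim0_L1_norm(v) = 2.1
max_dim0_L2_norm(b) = 4.93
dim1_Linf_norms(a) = [1.54, 4.28, 2.66]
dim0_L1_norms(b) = [4.09, 7.69]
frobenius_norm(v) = 1.52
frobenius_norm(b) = 5.88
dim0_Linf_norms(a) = [2.66, 4.28]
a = b + v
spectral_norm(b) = 5.03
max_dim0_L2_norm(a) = 5.01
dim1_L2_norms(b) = [2.57, 4.13, 3.3]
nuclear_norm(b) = 8.08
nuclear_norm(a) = 7.76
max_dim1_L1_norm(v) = 1.46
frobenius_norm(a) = 5.79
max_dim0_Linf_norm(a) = 4.28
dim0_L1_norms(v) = [0.96, 2.1]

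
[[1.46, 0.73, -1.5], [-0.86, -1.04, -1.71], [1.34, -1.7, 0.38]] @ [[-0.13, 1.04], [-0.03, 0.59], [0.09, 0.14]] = [[-0.35, 1.74],[-0.01, -1.75],[-0.09, 0.44]]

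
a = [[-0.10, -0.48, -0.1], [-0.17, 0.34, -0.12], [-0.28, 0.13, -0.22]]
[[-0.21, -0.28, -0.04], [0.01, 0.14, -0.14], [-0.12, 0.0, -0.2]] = a @ [[0.5,0.31,0.07], [0.31,0.53,-0.09], [0.07,-0.09,0.78]]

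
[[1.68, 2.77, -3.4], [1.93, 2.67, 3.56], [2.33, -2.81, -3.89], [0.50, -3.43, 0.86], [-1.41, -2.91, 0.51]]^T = [[1.68, 1.93, 2.33, 0.50, -1.41], [2.77, 2.67, -2.81, -3.43, -2.91], [-3.4, 3.56, -3.89, 0.86, 0.51]]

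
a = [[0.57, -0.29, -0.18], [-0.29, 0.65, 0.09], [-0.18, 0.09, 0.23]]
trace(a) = 1.45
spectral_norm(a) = 0.95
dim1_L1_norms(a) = [1.04, 1.03, 0.5]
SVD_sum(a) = [[0.41, -0.44, -0.16], [-0.44, 0.48, 0.17], [-0.16, 0.17, 0.06]] + [[0.13,0.15,-0.08], [0.15,0.17,-0.09], [-0.08,-0.09,0.05]] + [[0.03, 0.01, 0.06], [0.01, 0.00, 0.01], [0.06, 0.01, 0.12]]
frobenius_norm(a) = 1.02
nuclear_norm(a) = 1.45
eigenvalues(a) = [0.95, 0.35, 0.15]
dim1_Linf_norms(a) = [0.57, 0.65, 0.23]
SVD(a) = [[-0.66, -0.60, 0.45],[0.71, -0.70, 0.1],[0.25, 0.38, 0.89]] @ diag([0.9513847863423551, 0.34945355699876623, 0.14916165665887862]) @ [[-0.66,0.71,0.25],[-0.6,-0.70,0.38],[0.45,0.10,0.89]]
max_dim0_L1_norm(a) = 1.04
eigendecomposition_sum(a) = [[0.41, -0.44, -0.16], [-0.44, 0.48, 0.17], [-0.16, 0.17, 0.06]] + [[0.13,0.15,-0.08], [0.15,0.17,-0.09], [-0.08,-0.09,0.05]] + [[0.03, 0.01, 0.06], [0.01, 0.00, 0.01], [0.06, 0.01, 0.12]]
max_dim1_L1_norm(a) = 1.04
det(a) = 0.05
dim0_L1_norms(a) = [1.04, 1.03, 0.5]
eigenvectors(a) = [[-0.66, 0.60, 0.45],  [0.71, 0.7, 0.1],  [0.25, -0.38, 0.89]]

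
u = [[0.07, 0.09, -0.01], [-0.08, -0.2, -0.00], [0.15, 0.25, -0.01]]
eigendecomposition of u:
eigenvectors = [[(0.27+0j), -0.37-0.08j, (-0.37+0.08j)],[(-0.62+0j), 0.14+0.02j, 0.14-0.02j],[0.74+0.00j, (-0.91+0j), (-0.91-0j)]]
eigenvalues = [(-0.17+0j), (0.01+0.01j), (0.01-0.01j)]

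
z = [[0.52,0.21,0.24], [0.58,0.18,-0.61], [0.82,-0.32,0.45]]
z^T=[[0.52, 0.58, 0.82], [0.21, 0.18, -0.32], [0.24, -0.61, 0.45]]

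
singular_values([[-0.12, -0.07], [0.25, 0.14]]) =[0.32, 0.0]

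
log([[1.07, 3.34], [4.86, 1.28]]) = [[1.34+1.61j,(0.25-1.3j)], [0.36-1.89j,(1.36+1.53j)]]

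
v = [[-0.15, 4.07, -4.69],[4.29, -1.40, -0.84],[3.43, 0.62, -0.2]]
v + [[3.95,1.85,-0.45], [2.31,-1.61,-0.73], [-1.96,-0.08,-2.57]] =[[3.8, 5.92, -5.14],[6.60, -3.01, -1.57],[1.47, 0.54, -2.77]]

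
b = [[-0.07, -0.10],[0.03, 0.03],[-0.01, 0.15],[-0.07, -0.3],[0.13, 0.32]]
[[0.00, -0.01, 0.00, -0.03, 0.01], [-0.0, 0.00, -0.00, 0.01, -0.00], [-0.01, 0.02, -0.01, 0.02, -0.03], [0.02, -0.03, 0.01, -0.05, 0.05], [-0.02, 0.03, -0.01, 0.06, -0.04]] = b @[[0.03, -0.07, 0.03, 0.20, 0.11],[-0.07, 0.13, -0.04, 0.12, -0.18]]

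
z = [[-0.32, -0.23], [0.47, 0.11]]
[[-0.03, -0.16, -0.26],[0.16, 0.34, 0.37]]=z@[[0.47,0.85,0.78], [-0.51,-0.50,0.06]]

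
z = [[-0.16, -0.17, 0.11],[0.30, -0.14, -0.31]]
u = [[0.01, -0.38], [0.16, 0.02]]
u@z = [[-0.12, 0.05, 0.12], [-0.02, -0.03, 0.01]]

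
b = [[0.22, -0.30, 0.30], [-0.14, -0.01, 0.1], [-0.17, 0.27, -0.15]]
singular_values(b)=[0.59, 0.18, 0.06]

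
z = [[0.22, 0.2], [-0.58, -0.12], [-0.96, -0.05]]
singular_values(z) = [1.15, 0.19]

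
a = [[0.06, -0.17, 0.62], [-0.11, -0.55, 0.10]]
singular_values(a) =[0.73, 0.46]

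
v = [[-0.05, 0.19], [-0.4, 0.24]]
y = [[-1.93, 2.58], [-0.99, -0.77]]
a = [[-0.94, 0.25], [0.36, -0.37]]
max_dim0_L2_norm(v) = 0.4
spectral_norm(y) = 3.22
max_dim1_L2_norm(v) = 0.47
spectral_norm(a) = 1.07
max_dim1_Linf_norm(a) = 0.94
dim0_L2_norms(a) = [1.01, 0.45]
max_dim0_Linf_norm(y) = 2.58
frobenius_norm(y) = 3.46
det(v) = 0.06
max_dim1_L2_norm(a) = 0.97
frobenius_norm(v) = 0.51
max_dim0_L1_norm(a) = 1.3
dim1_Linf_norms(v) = [0.19, 0.4]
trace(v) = 0.19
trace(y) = -2.70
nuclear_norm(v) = 0.62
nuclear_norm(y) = 4.48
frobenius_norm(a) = 1.10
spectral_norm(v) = 0.49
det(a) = 0.26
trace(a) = -1.31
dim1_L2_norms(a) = [0.97, 0.52]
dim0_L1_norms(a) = [1.3, 0.62]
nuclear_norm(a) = 1.31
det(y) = 4.04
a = y @ v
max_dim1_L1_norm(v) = 0.64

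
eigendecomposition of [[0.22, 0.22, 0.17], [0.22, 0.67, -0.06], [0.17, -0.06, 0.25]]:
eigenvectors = [[0.75, -0.53, -0.38], [-0.3, 0.24, -0.92], [-0.59, -0.81, -0.02]]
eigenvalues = [0.0, 0.38, 0.76]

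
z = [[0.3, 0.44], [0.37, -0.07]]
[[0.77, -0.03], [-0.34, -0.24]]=z@[[-0.51, -0.58], [2.09, 0.33]]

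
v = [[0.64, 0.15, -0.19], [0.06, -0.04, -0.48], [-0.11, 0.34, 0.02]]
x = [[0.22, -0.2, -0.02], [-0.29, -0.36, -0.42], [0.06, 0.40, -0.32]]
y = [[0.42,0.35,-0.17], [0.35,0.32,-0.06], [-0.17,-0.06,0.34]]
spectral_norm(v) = 0.72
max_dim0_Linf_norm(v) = 0.64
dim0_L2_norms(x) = [0.37, 0.57, 0.53]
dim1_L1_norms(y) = [0.94, 0.73, 0.57]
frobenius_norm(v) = 0.91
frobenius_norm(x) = 0.86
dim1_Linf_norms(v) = [0.64, 0.48, 0.34]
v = x + y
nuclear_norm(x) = 1.42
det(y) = 0.00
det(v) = 0.11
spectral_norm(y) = 0.79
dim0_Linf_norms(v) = [0.64, 0.34, 0.48]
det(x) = 0.09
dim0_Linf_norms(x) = [0.29, 0.4, 0.42]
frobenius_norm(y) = 0.84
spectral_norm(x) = 0.63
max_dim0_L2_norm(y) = 0.57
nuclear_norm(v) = 1.50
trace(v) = 0.62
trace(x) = -0.46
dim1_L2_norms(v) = [0.68, 0.49, 0.36]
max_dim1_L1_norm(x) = 1.07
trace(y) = 1.08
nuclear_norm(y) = 1.08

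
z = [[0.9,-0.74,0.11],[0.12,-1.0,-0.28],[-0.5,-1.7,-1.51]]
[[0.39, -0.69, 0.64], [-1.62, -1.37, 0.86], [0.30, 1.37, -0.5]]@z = [[-0.05, -0.69, -0.73], [-2.05, 1.11, -1.09], [0.68, -0.74, 0.40]]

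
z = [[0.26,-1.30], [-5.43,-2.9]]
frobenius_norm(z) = 6.30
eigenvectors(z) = [[0.65, 0.27], [-0.76, 0.96]]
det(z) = -7.81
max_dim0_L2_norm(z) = 5.44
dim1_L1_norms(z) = [1.56, 8.33]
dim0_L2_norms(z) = [5.44, 3.18]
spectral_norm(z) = 6.17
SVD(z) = [[0.06, 1.0],[1.0, -0.06]] @ diag([6.168317314131846, 1.266633929823961]) @ [[-0.88, -0.48], [0.48, -0.88]]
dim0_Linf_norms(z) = [5.43, 2.9]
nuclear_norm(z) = 7.43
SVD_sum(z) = [[-0.35, -0.19], [-5.39, -2.97]] + [[0.61, -1.11], [-0.04, 0.07]]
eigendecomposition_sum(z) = [[1.34, -0.37], [-1.56, 0.43]] + [[-1.08,-0.93], [-3.87,-3.33]]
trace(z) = -2.64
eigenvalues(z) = [1.77, -4.41]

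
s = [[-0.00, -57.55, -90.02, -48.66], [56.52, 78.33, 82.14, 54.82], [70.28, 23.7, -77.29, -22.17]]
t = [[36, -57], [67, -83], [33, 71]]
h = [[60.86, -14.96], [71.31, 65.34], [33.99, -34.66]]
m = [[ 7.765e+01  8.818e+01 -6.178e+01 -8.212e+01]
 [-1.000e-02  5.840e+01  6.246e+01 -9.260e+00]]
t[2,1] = 71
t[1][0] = 67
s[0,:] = [-0.0, -57.55, -90.02, -48.66]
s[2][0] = 70.28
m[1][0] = -0.01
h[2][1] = -34.66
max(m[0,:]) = 88.18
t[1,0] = 67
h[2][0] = 33.99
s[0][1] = -57.55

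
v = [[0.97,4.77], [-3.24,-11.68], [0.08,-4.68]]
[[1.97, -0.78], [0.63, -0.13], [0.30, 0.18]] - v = [[1.00, -5.55], [3.87, 11.55], [0.22, 4.86]]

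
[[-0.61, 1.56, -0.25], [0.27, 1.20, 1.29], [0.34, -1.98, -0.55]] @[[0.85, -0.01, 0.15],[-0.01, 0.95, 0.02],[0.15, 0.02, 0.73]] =[[-0.57, 1.48, -0.24], [0.41, 1.16, 1.01], [0.23, -1.90, -0.39]]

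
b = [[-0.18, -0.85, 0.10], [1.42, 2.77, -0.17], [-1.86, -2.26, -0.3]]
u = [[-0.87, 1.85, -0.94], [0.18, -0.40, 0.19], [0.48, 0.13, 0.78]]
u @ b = [[4.53,  7.99,  -0.12], [-0.95,  -1.69,  0.03], [-1.35,  -1.81,  -0.21]]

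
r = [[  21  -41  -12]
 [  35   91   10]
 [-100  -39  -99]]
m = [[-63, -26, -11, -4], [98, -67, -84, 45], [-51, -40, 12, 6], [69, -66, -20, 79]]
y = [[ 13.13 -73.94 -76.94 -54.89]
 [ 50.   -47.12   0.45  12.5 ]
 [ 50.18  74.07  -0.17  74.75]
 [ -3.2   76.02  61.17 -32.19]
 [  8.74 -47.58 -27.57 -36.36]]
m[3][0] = 69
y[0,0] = 13.13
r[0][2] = -12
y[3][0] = -3.2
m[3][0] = 69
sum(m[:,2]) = -103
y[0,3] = -54.89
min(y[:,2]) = -76.94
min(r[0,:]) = -41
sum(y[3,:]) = 101.80000000000001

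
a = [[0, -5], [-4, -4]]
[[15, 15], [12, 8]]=a @ [[0, 1], [-3, -3]]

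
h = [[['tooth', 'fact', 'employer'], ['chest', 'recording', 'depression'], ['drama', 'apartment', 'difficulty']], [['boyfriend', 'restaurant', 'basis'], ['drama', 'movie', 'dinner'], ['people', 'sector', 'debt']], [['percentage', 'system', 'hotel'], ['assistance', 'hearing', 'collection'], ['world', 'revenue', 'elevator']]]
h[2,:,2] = ['hotel', 'collection', 'elevator']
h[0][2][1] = 'apartment'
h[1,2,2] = 'debt'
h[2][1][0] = 'assistance'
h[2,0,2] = 'hotel'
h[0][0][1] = 'fact'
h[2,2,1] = 'revenue'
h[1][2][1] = 'sector'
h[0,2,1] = 'apartment'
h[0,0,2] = 'employer'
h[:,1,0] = ['chest', 'drama', 'assistance']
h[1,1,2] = 'dinner'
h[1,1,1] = 'movie'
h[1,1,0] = 'drama'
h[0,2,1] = 'apartment'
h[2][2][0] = 'world'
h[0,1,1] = 'recording'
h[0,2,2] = 'difficulty'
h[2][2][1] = 'revenue'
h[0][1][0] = 'chest'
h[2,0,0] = 'percentage'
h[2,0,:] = ['percentage', 'system', 'hotel']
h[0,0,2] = 'employer'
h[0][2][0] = 'drama'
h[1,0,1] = 'restaurant'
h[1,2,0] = 'people'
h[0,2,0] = 'drama'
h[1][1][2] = 'dinner'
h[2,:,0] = ['percentage', 'assistance', 'world']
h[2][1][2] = 'collection'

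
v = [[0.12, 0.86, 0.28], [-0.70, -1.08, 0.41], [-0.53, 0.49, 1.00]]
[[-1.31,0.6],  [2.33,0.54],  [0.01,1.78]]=v@[[-0.77, 1.54],  [-1.53, -0.43],  [0.35, 2.81]]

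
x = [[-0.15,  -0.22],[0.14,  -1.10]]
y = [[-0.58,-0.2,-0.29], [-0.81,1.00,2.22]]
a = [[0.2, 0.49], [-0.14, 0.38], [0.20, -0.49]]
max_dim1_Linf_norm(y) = 2.22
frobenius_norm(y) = 2.65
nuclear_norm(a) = 1.10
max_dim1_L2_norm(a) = 0.53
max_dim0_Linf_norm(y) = 2.22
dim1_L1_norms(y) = [1.07, 4.03]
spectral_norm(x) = 1.13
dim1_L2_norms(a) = [0.53, 0.4, 0.53]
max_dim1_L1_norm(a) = 0.69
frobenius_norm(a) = 0.85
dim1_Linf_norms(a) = [0.49, 0.38, 0.49]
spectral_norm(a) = 0.79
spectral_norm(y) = 2.57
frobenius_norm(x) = 1.14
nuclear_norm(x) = 1.30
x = y @ a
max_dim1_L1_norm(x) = 1.24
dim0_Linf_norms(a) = [0.2, 0.49]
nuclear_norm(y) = 3.23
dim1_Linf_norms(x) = [0.22, 1.1]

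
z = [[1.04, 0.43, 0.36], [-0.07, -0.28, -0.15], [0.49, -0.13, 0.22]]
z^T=[[1.04, -0.07, 0.49], [0.43, -0.28, -0.13], [0.36, -0.15, 0.22]]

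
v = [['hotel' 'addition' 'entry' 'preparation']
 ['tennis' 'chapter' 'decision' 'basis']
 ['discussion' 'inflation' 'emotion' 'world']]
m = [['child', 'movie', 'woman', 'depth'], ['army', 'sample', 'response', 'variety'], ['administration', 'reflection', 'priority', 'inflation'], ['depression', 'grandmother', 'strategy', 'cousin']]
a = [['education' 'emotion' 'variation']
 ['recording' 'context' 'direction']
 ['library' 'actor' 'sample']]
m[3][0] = 'depression'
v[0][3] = 'preparation'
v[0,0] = 'hotel'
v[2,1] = 'inflation'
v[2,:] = ['discussion', 'inflation', 'emotion', 'world']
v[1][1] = 'chapter'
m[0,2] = 'woman'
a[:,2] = ['variation', 'direction', 'sample']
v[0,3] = 'preparation'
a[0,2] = 'variation'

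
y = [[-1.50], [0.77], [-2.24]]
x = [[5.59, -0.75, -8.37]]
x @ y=[[9.79]]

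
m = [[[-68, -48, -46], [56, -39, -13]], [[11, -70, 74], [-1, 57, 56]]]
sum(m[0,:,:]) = -158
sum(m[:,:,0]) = -2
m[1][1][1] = 57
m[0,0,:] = [-68, -48, -46]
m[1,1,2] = 56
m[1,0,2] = 74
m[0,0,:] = [-68, -48, -46]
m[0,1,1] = -39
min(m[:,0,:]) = -70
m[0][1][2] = -13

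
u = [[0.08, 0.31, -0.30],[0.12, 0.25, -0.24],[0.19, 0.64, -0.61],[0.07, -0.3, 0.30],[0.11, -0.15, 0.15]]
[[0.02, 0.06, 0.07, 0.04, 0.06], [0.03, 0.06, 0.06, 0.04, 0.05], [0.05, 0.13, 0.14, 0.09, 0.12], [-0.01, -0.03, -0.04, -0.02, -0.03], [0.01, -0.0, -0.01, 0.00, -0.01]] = u @ [[0.12,0.19,0.13,0.16,0.15], [-0.0,0.06,0.12,0.03,0.08], [-0.05,-0.09,-0.06,-0.07,-0.07]]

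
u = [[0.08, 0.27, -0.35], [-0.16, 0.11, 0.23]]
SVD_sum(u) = [[0.13, 0.18, -0.38], [-0.06, -0.08, 0.17]] + [[-0.05, 0.09, 0.03], [-0.1, 0.19, 0.06]]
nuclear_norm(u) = 0.73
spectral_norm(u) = 0.48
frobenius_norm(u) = 0.54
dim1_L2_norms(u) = [0.45, 0.3]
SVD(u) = [[-0.91,0.41], [0.41,0.91]] @ diag([0.48028818678105484, 0.24844165842017432]) @ [[-0.29,-0.42,0.86], [-0.45,0.85,0.26]]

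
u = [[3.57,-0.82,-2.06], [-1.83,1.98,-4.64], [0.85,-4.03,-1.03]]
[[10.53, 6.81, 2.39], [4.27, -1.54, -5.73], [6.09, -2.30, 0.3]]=u@[[1.71, 2.11, 1.11], [-0.67, 1.03, -0.04], [-1.88, -0.06, 0.78]]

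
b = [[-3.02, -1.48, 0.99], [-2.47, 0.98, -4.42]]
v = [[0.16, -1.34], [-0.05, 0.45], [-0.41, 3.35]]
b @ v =[[-0.82,6.70],[1.37,-11.06]]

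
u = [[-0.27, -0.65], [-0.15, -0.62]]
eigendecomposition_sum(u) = [[-0.06, 0.08], [0.02, -0.02]] + [[-0.21, -0.73], [-0.17, -0.6]]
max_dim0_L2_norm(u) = 0.9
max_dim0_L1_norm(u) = 1.27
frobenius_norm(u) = 0.95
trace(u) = -0.89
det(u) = 0.07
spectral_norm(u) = 0.95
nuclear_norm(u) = 1.02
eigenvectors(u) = [[0.96,0.77], [-0.27,0.63]]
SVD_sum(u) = [[-0.22, -0.67], [-0.2, -0.6]] + [[-0.05, 0.02], [0.05, -0.02]]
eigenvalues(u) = [-0.09, -0.8]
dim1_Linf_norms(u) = [0.65, 0.62]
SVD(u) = [[-0.74, -0.67], [-0.67, 0.74]] @ diag([0.9470227265129357, 0.0738102666842866]) @ [[0.32, 0.95], [0.95, -0.32]]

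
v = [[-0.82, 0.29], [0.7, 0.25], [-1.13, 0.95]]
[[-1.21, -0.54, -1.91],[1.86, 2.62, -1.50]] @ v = [[2.77, -2.30], [2.00, -0.23]]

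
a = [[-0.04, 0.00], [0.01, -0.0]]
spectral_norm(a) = 0.04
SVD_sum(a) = [[-0.04, 0.00], [0.01, 0.0]] + [[-0.0, -0.0], [-0.00, -0.00]]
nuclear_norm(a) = 0.04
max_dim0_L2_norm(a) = 0.04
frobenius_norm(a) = 0.04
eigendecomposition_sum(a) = [[-0.00, -0.0],[-0.00, -0.00]] + [[-0.04, -0.00], [0.01, -0.0]]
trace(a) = -0.04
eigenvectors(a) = [[0.00, 0.97], [1.0, -0.24]]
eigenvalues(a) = [-0.0, -0.04]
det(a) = 0.00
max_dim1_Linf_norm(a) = 0.04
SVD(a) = [[-0.97, 0.24], [0.24, 0.97]] @ diag([0.04123105625617661, -0.0]) @ [[1.00, 0.0], [0.0, 1.00]]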